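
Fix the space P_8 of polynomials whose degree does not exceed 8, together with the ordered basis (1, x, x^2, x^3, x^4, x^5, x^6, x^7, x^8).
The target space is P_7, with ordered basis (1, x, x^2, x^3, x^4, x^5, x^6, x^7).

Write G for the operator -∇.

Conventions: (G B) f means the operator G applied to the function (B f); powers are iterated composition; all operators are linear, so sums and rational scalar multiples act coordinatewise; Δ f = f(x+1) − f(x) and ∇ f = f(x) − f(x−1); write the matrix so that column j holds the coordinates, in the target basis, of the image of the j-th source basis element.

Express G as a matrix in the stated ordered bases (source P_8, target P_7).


image of 1: 0
image of x: -1
image of x^2: -2x + 1
image of x^3: -3x^2 + 3x - 1
image of x^4: -4x^3 + 6x^2 - 4x + 1
image of x^5: -5x^4 + 10x^3 - 10x^2 + 5x - 1
image of x^6: -6x^5 + 15x^4 - 20x^3 + 15x^2 - 6x + 1
image of x^7: -7x^6 + 21x^5 - 35x^4 + 35x^3 - 21x^2 + 7x - 1
image of x^8: -8x^7 + 28x^6 - 56x^5 + 70x^4 - 56x^3 + 28x^2 - 8x + 1
each image's coordinates form column j of the matrix

the matrix is [[0, -1, 1, -1, 1, -1, 1, -1, 1]; [0, 0, -2, 3, -4, 5, -6, 7, -8]; [0, 0, 0, -3, 6, -10, 15, -21, 28]; [0, 0, 0, 0, -4, 10, -20, 35, -56]; [0, 0, 0, 0, 0, -5, 15, -35, 70]; [0, 0, 0, 0, 0, 0, -6, 21, -56]; [0, 0, 0, 0, 0, 0, 0, -7, 28]; [0, 0, 0, 0, 0, 0, 0, 0, -8]] (rows listed top to bottom)


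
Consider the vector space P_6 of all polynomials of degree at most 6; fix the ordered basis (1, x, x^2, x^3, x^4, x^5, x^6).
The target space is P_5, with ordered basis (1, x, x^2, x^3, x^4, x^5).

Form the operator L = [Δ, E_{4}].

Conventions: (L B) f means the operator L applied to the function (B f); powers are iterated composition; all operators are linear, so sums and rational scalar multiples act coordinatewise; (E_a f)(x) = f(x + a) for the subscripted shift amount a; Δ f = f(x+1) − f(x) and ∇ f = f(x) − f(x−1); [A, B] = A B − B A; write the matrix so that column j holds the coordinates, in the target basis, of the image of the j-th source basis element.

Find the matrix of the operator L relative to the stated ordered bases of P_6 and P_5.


the matrix is [[0, 0, 0, 0, 0, 0, 0]; [0, 0, 0, 0, 0, 0, 0]; [0, 0, 0, 0, 0, 0, 0]; [0, 0, 0, 0, 0, 0, 0]; [0, 0, 0, 0, 0, 0, 0]; [0, 0, 0, 0, 0, 0, 0]] (rows listed top to bottom)

image of 1: 0
image of x: 0
image of x^2: 0
image of x^3: 0
image of x^4: 0
image of x^5: 0
image of x^6: 0
each image's coordinates form column j of the matrix


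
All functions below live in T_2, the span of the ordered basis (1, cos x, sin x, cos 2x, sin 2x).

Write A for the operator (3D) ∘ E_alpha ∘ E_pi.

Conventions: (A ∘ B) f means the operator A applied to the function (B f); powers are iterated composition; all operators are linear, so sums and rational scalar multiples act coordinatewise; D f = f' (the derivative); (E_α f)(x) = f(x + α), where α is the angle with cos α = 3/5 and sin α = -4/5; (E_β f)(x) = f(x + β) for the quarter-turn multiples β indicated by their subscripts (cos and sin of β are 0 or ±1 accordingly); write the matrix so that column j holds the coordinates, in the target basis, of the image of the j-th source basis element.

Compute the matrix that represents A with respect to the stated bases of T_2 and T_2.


image of 1: 0
image of cos x: -(12/5)cos x + (9/5)sin x
image of sin x: -(9/5)cos x - (12/5)sin x
image of cos 2x: (144/25)cos 2x + (42/25)sin 2x
image of sin 2x: -(42/25)cos 2x + (144/25)sin 2x
each image's coordinates form column j of the matrix

the matrix is [[0, 0, 0, 0, 0]; [0, -12/5, -9/5, 0, 0]; [0, 9/5, -12/5, 0, 0]; [0, 0, 0, 144/25, -42/25]; [0, 0, 0, 42/25, 144/25]] (rows listed top to bottom)


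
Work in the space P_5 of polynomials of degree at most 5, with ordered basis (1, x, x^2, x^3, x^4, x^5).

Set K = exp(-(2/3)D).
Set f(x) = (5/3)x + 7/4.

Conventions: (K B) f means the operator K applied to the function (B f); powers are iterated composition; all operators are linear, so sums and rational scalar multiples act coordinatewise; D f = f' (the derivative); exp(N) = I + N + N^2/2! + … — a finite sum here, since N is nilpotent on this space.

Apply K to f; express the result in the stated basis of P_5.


order-1 term: -10/9
the series for exp(-(2/3)D) f terminates at order 1
exp(-(2/3)D) f = (5/3)x + 23/36

g(x) = (5/3)x + 23/36


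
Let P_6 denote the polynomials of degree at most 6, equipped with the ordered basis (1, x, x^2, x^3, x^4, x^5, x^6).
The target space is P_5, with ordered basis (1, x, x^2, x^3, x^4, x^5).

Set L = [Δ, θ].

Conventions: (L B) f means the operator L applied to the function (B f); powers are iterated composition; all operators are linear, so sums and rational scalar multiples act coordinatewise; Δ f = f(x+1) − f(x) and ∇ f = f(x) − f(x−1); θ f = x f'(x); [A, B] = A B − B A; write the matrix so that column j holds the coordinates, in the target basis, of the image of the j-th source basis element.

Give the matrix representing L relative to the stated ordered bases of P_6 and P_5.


image of 1: 0
image of x: 1
image of x^2: 2x + 2
image of x^3: 3x^2 + 6x + 3
image of x^4: 4x^3 + 12x^2 + 12x + 4
image of x^5: 5x^4 + 20x^3 + 30x^2 + 20x + 5
image of x^6: 6x^5 + 30x^4 + 60x^3 + 60x^2 + 30x + 6
each image's coordinates form column j of the matrix

the matrix is [[0, 1, 2, 3, 4, 5, 6]; [0, 0, 2, 6, 12, 20, 30]; [0, 0, 0, 3, 12, 30, 60]; [0, 0, 0, 0, 4, 20, 60]; [0, 0, 0, 0, 0, 5, 30]; [0, 0, 0, 0, 0, 0, 6]] (rows listed top to bottom)


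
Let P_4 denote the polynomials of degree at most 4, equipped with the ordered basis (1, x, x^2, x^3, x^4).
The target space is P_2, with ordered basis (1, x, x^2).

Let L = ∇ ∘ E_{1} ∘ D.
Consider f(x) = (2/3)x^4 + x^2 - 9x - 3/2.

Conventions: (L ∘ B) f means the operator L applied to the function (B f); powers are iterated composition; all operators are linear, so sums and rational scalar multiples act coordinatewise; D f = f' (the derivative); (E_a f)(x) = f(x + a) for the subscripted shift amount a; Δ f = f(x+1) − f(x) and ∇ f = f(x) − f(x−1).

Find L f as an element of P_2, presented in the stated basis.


D f = (8/3)x^3 + 2x - 9
E_{1} D f = (8/3)x^3 + 8x^2 + 10x - 13/3
∇ E_{1} D f = 8x^2 + 8x + 14/3

the image equals g(x) = 8x^2 + 8x + 14/3


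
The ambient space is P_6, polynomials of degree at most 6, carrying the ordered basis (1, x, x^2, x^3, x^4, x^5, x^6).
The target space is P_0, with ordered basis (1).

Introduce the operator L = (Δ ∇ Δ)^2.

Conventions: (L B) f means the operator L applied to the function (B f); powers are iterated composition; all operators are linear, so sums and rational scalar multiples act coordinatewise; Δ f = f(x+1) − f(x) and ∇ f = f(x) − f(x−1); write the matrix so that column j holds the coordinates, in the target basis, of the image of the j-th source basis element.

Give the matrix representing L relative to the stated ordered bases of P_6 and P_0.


the matrix is [[0, 0, 0, 0, 0, 0, 720]] (rows listed top to bottom)

image of 1: 0
image of x: 0
image of x^2: 0
image of x^3: 0
image of x^4: 0
image of x^5: 0
image of x^6: 720
each image's coordinates form column j of the matrix


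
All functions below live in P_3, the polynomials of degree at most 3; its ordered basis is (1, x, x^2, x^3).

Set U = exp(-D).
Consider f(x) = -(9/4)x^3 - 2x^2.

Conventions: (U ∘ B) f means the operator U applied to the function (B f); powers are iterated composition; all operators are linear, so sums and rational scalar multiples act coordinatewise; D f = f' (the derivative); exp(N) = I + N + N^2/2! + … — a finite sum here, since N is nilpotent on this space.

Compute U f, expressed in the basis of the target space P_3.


order-1 term: (27/4)x^2 + 4x
order-2 term: -(27/4)x - 2
order-3 term: 9/4
the series for exp(-D) f terminates at order 3
exp(-D) f = -(9/4)x^3 + (19/4)x^2 - (11/4)x + 1/4

g(x) = -(9/4)x^3 + (19/4)x^2 - (11/4)x + 1/4


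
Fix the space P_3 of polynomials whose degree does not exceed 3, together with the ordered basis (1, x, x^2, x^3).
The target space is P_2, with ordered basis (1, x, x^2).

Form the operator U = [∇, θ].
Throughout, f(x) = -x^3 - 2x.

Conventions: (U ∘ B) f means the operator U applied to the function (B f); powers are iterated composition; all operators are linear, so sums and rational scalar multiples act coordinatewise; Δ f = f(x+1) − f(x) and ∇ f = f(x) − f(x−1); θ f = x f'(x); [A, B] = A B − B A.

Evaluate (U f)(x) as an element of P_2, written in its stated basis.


θ f = -3x^3 - 2x
∇ θ f = -9x^2 + 9x - 5
∇ f = -3x^2 + 3x - 3
θ ∇ f = -6x^2 + 3x
[∇, θ] f = -3x^2 + 6x - 5

g(x) = -3x^2 + 6x - 5


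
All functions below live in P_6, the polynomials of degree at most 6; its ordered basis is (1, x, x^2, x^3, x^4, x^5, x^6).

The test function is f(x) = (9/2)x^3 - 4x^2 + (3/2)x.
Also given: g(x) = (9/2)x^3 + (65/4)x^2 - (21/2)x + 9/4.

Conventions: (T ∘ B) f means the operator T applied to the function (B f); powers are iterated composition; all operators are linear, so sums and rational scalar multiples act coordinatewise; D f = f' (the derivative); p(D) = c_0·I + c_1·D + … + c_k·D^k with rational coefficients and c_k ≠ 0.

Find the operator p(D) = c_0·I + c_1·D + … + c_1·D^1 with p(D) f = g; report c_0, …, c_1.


D^0 f = (9/2)x^3 - 4x^2 + (3/2)x
D^1 f = (27/2)x^2 - 8x + 3/2
matching coefficients of g against c_0 f + c_1 Df + … from the top degree down determines the c_i
solution: c_0 = 1, c_1 = 3/2

p(D) = I + (3/2)·D, i.e. c_0 = 1, c_1 = 3/2


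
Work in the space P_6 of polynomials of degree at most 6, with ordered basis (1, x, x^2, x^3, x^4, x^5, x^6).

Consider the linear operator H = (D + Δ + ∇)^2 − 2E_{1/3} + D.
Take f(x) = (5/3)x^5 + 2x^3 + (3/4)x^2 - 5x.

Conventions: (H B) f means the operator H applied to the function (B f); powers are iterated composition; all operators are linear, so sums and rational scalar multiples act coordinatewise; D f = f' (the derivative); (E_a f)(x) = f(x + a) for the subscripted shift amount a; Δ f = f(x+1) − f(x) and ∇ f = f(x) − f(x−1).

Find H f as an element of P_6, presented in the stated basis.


D f = (25/3)x^4 + 6x^2 + (3/2)x - 5
Δ f = (25/3)x^4 + (50/3)x^3 + (68/3)x^2 + (95/6)x - 7/12
∇ f = (25/3)x^4 - (50/3)x^3 + (68/3)x^2 - (77/6)x - 25/12
(D + Δ + ∇) f = 25x^4 + (154/3)x^2 + (9/2)x - 23/3
D (D + Δ + ∇) f = 100x^3 + (308/3)x + 9/2
Δ (D + Δ + ∇) f = 100x^3 + 150x^2 + (608/3)x + 485/6
∇ (D + Δ + ∇) f = 100x^3 - 150x^2 + (608/3)x - 431/6
(D + Δ + ∇) (D + Δ + ∇) f = 300x^3 + 508x + 27/2
E_{1/3} f = (5/3)x^5 + (25/9)x^4 + (104/27)x^3 + (1091/324)x^2 - (1813/486)x - 4381/2916
(-2E_{1/3}) f = -(10/3)x^5 - (50/9)x^4 - (208/27)x^3 - (1091/162)x^2 + (1813/243)x + 4381/1458
D f = (25/3)x^4 + 6x^2 + (3/2)x - 5
((D + Δ + ∇)^2 − 2E_{1/3} + D) f = -(10/3)x^5 + (25/9)x^4 + (7892/27)x^3 - (119/162)x^2 + (251243/486)x + 8387/729

the result is g(x) = -(10/3)x^5 + (25/9)x^4 + (7892/27)x^3 - (119/162)x^2 + (251243/486)x + 8387/729


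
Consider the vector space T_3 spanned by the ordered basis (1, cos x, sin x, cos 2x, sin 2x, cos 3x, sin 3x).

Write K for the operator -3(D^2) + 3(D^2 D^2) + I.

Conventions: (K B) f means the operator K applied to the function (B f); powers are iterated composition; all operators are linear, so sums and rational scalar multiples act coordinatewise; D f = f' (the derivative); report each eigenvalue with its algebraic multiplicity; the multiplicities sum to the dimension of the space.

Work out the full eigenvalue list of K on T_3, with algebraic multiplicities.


image of 1: 1
image of cos x: 7cos x
image of sin x: 7sin x
image of cos 2x: 61cos 2x
image of sin 2x: 61sin 2x
image of cos 3x: 271cos 3x
image of sin 3x: 271sin 3x
the matrix is diagonal; its diagonal is (1, 7, 7, 61, 61, 271, 271)
for a triangular matrix the eigenvalues are the diagonal entries, with algebraic multiplicity their repetition count

λ = 1 (multiplicity 1), λ = 7 (multiplicity 2), λ = 61 (multiplicity 2), λ = 271 (multiplicity 2)


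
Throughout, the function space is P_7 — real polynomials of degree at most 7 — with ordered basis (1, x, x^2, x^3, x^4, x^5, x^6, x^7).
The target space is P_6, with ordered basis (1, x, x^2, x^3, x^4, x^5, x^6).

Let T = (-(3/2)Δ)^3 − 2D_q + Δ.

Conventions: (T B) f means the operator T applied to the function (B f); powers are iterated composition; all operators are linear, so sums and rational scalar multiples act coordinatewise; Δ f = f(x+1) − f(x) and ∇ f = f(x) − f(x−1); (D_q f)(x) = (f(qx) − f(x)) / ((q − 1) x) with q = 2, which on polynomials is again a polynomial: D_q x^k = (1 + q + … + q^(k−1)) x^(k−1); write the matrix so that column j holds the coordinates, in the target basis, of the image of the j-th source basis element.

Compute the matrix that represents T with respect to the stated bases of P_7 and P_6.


image of 1: 0
image of x: -1
image of x^2: -4x + 1
image of x^3: -11x^2 + 3x - 77/4
image of x^4: -26x^3 + 6x^2 - 77x - 241/2
image of x^5: -57x^4 + 10x^3 - (385/2)x^2 - (1205/2)x - 2021/4
image of x^6: -120x^5 + 15x^4 - 385x^3 - (3615/2)x^2 - (6063/2)x - 3643/2
image of x^7: -247x^6 + 21x^5 - (2695/4)x^4 - (8435/2)x^3 - (42441/4)x^2 - (25501/2)x - 24377/4
each image's coordinates form column j of the matrix

the matrix is [[0, -1, 1, -77/4, -241/2, -2021/4, -3643/2, -24377/4]; [0, 0, -4, 3, -77, -1205/2, -6063/2, -25501/2]; [0, 0, 0, -11, 6, -385/2, -3615/2, -42441/4]; [0, 0, 0, 0, -26, 10, -385, -8435/2]; [0, 0, 0, 0, 0, -57, 15, -2695/4]; [0, 0, 0, 0, 0, 0, -120, 21]; [0, 0, 0, 0, 0, 0, 0, -247]] (rows listed top to bottom)


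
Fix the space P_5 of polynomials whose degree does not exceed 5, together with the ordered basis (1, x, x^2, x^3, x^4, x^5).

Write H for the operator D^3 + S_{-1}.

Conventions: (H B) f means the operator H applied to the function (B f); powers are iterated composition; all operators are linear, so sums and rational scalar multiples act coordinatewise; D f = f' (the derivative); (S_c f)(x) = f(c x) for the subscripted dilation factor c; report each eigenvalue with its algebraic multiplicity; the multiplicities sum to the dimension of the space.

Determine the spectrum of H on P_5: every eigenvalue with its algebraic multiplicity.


image of 1: 1
image of x: -x
image of x^2: x^2
image of x^3: -x^3 + 6
image of x^4: x^4 + 24x
image of x^5: -x^5 + 60x^2
the matrix is upper triangular; its diagonal is (1, -1, 1, -1, 1, -1)
for a triangular matrix the eigenvalues are the diagonal entries, with algebraic multiplicity their repetition count

λ = -1 (multiplicity 3), λ = 1 (multiplicity 3)


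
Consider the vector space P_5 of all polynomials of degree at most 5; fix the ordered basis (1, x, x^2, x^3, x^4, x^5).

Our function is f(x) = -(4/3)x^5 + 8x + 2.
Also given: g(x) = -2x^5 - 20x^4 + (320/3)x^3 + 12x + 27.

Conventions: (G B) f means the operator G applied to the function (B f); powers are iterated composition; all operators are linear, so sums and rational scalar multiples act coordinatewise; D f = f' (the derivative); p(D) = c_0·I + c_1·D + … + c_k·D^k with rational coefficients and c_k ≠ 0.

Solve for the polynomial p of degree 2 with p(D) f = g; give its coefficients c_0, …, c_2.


p(D) = (3/2)·I + 3·D − 4·D^2, i.e. c_0 = 3/2, c_1 = 3, c_2 = -4

D^0 f = -(4/3)x^5 + 8x + 2
D^1 f = -(20/3)x^4 + 8
D^2 f = -(80/3)x^3
matching coefficients of g against c_0 f + c_1 Df + … from the top degree down determines the c_i
solution: c_0 = 3/2, c_1 = 3, c_2 = -4


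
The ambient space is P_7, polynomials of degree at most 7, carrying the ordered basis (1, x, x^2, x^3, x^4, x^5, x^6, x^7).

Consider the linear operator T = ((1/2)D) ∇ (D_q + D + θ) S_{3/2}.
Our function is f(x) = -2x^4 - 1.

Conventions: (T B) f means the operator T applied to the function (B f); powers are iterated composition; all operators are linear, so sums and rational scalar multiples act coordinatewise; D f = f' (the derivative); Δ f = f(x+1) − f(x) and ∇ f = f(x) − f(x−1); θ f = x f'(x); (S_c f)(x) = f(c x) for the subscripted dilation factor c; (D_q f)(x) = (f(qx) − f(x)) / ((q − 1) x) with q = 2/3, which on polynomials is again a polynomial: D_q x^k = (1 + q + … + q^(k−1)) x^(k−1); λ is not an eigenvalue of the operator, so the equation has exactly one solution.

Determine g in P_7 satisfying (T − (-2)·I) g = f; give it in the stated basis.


write g with unknown coordinates in the stated basis and equate coefficients in (T − (-2)·I) g = f
solving from the highest basis element down gives g = -x^4 + (243/4)x^2 - (387/32)x - 9041/64
check: T g = -(243/2)x^2 + (387/16)x + 9009/32
so T g − (-2)·g = -2x^4 - 1 = f ✓

the image equals g(x) = -x^4 + (243/4)x^2 - (387/32)x - 9041/64


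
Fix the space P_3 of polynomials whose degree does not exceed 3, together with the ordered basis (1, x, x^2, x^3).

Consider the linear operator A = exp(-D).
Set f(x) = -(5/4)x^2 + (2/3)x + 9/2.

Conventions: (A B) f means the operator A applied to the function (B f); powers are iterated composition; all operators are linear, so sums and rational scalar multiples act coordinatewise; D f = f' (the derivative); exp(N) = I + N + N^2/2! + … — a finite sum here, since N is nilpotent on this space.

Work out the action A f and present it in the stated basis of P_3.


order-1 term: (5/2)x - 2/3
order-2 term: -5/4
the series for exp(-D) f terminates at order 2
exp(-D) f = -(5/4)x^2 + (19/6)x + 31/12

the image equals g(x) = -(5/4)x^2 + (19/6)x + 31/12


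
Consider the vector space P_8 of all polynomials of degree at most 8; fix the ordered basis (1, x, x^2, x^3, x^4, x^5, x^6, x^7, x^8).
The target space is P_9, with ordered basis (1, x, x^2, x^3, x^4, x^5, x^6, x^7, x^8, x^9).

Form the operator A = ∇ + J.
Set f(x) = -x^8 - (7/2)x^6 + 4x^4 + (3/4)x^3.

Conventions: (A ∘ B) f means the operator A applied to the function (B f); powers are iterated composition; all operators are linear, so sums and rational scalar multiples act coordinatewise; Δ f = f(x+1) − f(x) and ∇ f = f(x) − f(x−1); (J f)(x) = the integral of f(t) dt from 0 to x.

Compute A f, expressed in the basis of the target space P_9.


∇ f = -8x^7 + 28x^6 - 77x^5 + (245/2)x^4 - 110x^3 + (235/4)x^2 - (61/4)x + 5/4
J f = -(1/9)x^9 - (1/2)x^7 + (4/5)x^5 + (3/16)x^4
(∇ + J) f = -(1/9)x^9 - (17/2)x^7 + 28x^6 - (381/5)x^5 + (1963/16)x^4 - 110x^3 + (235/4)x^2 - (61/4)x + 5/4

the image equals g(x) = -(1/9)x^9 - (17/2)x^7 + 28x^6 - (381/5)x^5 + (1963/16)x^4 - 110x^3 + (235/4)x^2 - (61/4)x + 5/4


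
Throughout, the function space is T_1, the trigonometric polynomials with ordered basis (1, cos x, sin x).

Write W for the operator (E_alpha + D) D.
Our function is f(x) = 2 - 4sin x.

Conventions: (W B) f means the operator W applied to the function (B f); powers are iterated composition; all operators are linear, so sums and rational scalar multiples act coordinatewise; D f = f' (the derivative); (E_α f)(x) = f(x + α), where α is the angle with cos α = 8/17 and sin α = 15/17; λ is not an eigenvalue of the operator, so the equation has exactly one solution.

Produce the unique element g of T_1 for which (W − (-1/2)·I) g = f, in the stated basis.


the result is g(x) = 4 + (128/145)cos x + (376/145)sin x

write g with unknown coordinates in the stated basis and equate coefficients in (W − (-1/2)·I) g = f
solving from the highest basis element down gives g = 4 + (128/145)cos x + (376/145)sin x
check: W g = -(64/145)cos x - (768/145)sin x
so W g − (-1/2)·g = 2 - 4sin x = f ✓


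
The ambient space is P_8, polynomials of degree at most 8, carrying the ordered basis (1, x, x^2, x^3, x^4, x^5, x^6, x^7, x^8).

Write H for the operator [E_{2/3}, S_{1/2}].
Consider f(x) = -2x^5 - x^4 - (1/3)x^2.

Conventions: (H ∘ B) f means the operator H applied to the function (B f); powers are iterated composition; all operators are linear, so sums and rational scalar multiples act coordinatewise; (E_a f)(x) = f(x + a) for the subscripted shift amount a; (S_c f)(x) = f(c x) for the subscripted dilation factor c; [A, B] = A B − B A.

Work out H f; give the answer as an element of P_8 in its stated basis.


S_{1/2} f = -(1/16)x^5 - (1/16)x^4 - (1/12)x^2
E_{2/3} S_{1/2} f = -(1/16)x^5 - (13/48)x^4 - (4/9)x^3 - (47/108)x^2 - (20/81)x - 14/243
E_{2/3} f = -2x^5 - (23/3)x^4 - (104/9)x^3 - (241/27)x^2 - (292/81)x - 148/243
S_{1/2} E_{2/3} f = -(1/16)x^5 - (23/48)x^4 - (13/9)x^3 - (241/108)x^2 - (146/81)x - 148/243
[E_{2/3}, S_{1/2}] f = (5/24)x^4 + x^3 + (97/54)x^2 + (14/9)x + 134/243

g(x) = (5/24)x^4 + x^3 + (97/54)x^2 + (14/9)x + 134/243


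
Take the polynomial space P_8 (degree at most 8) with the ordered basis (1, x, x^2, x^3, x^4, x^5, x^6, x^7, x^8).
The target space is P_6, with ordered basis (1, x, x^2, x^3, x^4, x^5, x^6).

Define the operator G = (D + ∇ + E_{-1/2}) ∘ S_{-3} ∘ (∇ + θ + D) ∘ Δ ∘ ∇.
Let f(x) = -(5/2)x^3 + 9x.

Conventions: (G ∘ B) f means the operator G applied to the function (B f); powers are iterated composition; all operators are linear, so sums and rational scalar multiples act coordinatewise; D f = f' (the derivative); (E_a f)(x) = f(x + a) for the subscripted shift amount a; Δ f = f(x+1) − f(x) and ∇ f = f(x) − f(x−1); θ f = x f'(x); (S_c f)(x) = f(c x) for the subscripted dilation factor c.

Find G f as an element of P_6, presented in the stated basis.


∇ f = -(15/2)x^2 + (15/2)x + 13/2
Δ ∇ f = -15x
∇ Δ ∇ f = -15
θ Δ ∇ f = -15x
D Δ ∇ f = -15
(∇ + θ + D) Δ ∇ f = -15x - 30
S_{-3} (∇ + θ + D) Δ ∇ f = 45x - 30
D (S_{-3} ∘ (∇ + θ + D) ∘ Δ) ∇ f = 45
∇ (S_{-3} ∘ (∇ + θ + D) ∘ Δ) ∇ f = 45
E_{-1/2} (S_{-3} ∘ (∇ + θ + D) ∘ Δ) ∇ f = 45x - 105/2
(D + ∇ + E_{-1/2}) (S_{-3} ∘ (∇ + θ + D) ∘ Δ) ∇ f = 45x + 75/2

the image equals g(x) = 45x + 75/2


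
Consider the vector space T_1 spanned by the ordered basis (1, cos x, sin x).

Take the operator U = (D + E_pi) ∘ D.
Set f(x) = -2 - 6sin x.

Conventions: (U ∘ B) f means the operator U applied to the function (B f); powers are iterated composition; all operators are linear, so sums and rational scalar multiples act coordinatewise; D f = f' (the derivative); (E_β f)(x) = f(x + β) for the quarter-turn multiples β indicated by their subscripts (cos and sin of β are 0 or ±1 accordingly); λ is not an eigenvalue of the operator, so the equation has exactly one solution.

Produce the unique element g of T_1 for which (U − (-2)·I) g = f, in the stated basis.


g(x) = -1 - 3cos x - 3sin x

write g with unknown coordinates in the stated basis and equate coefficients in (U − (-2)·I) g = f
solving from the highest basis element down gives g = -1 - 3cos x - 3sin x
check: U g = 6cos x
so U g − (-2)·g = -2 - 6sin x = f ✓


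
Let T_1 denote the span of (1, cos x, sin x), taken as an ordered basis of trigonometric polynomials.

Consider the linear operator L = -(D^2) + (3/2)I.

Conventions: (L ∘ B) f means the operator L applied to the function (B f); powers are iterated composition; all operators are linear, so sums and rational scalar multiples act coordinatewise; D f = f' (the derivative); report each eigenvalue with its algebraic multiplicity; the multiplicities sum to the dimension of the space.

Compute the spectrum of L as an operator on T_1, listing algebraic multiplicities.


λ = 3/2 (multiplicity 1), λ = 5/2 (multiplicity 2)

image of 1: 3/2
image of cos x: (5/2)cos x
image of sin x: (5/2)sin x
the matrix is diagonal; its diagonal is (3/2, 5/2, 5/2)
for a triangular matrix the eigenvalues are the diagonal entries, with algebraic multiplicity their repetition count


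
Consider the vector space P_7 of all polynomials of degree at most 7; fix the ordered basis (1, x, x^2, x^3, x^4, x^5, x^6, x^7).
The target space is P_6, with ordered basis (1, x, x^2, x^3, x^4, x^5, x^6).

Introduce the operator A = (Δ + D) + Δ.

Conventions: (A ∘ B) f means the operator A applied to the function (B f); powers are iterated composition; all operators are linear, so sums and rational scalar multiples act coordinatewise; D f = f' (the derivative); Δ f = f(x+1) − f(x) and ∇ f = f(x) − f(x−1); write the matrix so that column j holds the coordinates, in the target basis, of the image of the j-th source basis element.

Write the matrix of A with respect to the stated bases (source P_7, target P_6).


the matrix is [[0, 3, 2, 2, 2, 2, 2, 2]; [0, 0, 6, 6, 8, 10, 12, 14]; [0, 0, 0, 9, 12, 20, 30, 42]; [0, 0, 0, 0, 12, 20, 40, 70]; [0, 0, 0, 0, 0, 15, 30, 70]; [0, 0, 0, 0, 0, 0, 18, 42]; [0, 0, 0, 0, 0, 0, 0, 21]] (rows listed top to bottom)

image of 1: 0
image of x: 3
image of x^2: 6x + 2
image of x^3: 9x^2 + 6x + 2
image of x^4: 12x^3 + 12x^2 + 8x + 2
image of x^5: 15x^4 + 20x^3 + 20x^2 + 10x + 2
image of x^6: 18x^5 + 30x^4 + 40x^3 + 30x^2 + 12x + 2
image of x^7: 21x^6 + 42x^5 + 70x^4 + 70x^3 + 42x^2 + 14x + 2
each image's coordinates form column j of the matrix


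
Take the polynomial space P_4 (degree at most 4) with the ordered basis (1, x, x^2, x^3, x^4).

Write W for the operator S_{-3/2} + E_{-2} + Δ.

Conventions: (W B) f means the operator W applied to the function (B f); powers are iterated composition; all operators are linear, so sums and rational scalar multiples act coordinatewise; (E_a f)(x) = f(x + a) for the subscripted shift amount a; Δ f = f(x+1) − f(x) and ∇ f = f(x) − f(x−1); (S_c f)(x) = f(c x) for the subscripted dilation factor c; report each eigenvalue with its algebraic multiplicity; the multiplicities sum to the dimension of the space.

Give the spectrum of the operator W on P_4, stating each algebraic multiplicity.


image of 1: 2
image of x: -(1/2)x - 1
image of x^2: (13/4)x^2 - 2x + 5
image of x^3: -(19/8)x^3 - 3x^2 + 15x - 7
image of x^4: (97/16)x^4 - 4x^3 + 30x^2 - 28x + 17
the matrix is upper triangular; its diagonal is (2, -1/2, 13/4, -19/8, 97/16)
for a triangular matrix the eigenvalues are the diagonal entries, with algebraic multiplicity their repetition count

λ = -19/8 (multiplicity 1), λ = -1/2 (multiplicity 1), λ = 2 (multiplicity 1), λ = 13/4 (multiplicity 1), λ = 97/16 (multiplicity 1)


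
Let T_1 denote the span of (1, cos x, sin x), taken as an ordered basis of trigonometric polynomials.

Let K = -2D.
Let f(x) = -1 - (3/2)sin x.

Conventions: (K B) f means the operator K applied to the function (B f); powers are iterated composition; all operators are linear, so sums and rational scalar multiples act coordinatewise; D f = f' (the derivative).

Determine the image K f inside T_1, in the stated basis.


D f = -(3/2)cos x
(-2D) f = 3cos x

g(x) = 3cos x


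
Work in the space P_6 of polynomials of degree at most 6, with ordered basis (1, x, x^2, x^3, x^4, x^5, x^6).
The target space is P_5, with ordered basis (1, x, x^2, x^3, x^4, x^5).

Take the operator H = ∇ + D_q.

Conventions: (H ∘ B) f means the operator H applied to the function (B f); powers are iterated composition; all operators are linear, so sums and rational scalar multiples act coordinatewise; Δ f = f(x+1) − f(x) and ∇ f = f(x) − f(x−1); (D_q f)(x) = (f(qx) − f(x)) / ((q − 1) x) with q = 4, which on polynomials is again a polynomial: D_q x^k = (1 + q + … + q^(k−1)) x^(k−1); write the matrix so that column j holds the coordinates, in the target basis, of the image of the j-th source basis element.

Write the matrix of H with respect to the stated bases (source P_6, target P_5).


the matrix is [[0, 2, -1, 1, -1, 1, -1]; [0, 0, 7, -3, 4, -5, 6]; [0, 0, 0, 24, -6, 10, -15]; [0, 0, 0, 0, 89, -10, 20]; [0, 0, 0, 0, 0, 346, -15]; [0, 0, 0, 0, 0, 0, 1371]] (rows listed top to bottom)

image of 1: 0
image of x: 2
image of x^2: 7x - 1
image of x^3: 24x^2 - 3x + 1
image of x^4: 89x^3 - 6x^2 + 4x - 1
image of x^5: 346x^4 - 10x^3 + 10x^2 - 5x + 1
image of x^6: 1371x^5 - 15x^4 + 20x^3 - 15x^2 + 6x - 1
each image's coordinates form column j of the matrix


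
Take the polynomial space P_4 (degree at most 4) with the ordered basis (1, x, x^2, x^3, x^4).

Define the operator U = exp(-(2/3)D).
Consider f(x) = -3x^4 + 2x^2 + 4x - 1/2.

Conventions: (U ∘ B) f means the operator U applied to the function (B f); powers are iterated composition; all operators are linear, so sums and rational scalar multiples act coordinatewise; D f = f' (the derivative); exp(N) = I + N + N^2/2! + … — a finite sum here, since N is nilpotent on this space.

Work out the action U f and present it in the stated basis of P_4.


order-1 term: 8x^3 - (8/3)x - 8/3
order-2 term: -8x^2 + 8/9
order-3 term: (32/9)x
order-4 term: -16/27
the series for exp(-(2/3)D) f terminates at order 4
exp(-(2/3)D) f = -3x^4 + 8x^3 - 6x^2 + (44/9)x - 155/54

the result is g(x) = -3x^4 + 8x^3 - 6x^2 + (44/9)x - 155/54


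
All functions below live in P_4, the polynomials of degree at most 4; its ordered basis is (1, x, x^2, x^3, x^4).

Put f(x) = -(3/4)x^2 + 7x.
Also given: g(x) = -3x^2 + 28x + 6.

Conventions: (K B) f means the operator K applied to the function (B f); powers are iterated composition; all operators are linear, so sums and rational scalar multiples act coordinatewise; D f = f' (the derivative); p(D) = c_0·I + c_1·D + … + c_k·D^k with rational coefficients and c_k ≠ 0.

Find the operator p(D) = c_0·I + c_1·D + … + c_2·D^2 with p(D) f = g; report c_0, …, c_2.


p(D) = 4·I − 4·D^2, i.e. c_0 = 4, c_1 = 0, c_2 = -4

D^0 f = -(3/4)x^2 + 7x
D^1 f = -(3/2)x + 7
D^2 f = -3/2
matching coefficients of g against c_0 f + c_1 Df + … from the top degree down determines the c_i
solution: c_0 = 4, c_1 = 0, c_2 = -4


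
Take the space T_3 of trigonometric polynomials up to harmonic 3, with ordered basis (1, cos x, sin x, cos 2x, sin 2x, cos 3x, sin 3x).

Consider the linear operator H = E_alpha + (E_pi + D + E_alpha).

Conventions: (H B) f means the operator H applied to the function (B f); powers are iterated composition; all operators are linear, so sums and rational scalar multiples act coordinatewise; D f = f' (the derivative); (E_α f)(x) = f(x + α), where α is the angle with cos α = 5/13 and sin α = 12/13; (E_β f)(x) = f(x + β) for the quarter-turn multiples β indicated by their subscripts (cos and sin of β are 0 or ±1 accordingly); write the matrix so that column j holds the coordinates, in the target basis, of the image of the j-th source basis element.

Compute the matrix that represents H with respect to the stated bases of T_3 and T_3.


the matrix is [[3, 0, 0, 0, 0, 0, 0]; [0, -3/13, 37/13, 0, 0, 0, 0]; [0, -37/13, -3/13, 0, 0, 0, 0]; [0, 0, 0, -69/169, 578/169, 0, 0]; [0, 0, 0, -578/169, -69/169, 0, 0]; [0, 0, 0, 0, 0, -6267/2197, 4935/2197]; [0, 0, 0, 0, 0, -4935/2197, -6267/2197]] (rows listed top to bottom)

image of 1: 3
image of cos x: -(3/13)cos x - (37/13)sin x
image of sin x: (37/13)cos x - (3/13)sin x
image of cos 2x: -(69/169)cos 2x - (578/169)sin 2x
image of sin 2x: (578/169)cos 2x - (69/169)sin 2x
image of cos 3x: -(6267/2197)cos 3x - (4935/2197)sin 3x
image of sin 3x: (4935/2197)cos 3x - (6267/2197)sin 3x
each image's coordinates form column j of the matrix


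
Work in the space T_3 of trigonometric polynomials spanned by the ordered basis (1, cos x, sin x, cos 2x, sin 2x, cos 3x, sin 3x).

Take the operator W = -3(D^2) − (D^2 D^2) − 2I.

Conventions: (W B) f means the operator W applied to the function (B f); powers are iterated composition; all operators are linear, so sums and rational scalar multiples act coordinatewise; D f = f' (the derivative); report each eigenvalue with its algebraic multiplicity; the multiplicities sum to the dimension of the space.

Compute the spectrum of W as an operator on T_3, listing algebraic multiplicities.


λ = -56 (multiplicity 2), λ = -6 (multiplicity 2), λ = -2 (multiplicity 1), λ = 0 (multiplicity 2)

image of 1: -2
image of cos x: 0
image of sin x: 0
image of cos 2x: -6cos 2x
image of sin 2x: -6sin 2x
image of cos 3x: -56cos 3x
image of sin 3x: -56sin 3x
the matrix is diagonal; its diagonal is (-2, 0, 0, -6, -6, -56, -56)
for a triangular matrix the eigenvalues are the diagonal entries, with algebraic multiplicity their repetition count


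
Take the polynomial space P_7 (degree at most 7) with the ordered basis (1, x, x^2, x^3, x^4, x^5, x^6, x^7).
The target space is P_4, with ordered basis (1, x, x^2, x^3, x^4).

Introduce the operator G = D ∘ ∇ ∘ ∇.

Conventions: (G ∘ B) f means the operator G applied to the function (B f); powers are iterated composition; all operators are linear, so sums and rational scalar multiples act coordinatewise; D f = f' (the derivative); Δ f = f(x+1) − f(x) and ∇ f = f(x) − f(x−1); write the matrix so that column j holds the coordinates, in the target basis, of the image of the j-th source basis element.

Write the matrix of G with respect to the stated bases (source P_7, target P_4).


the matrix is [[0, 0, 0, 6, -24, 70, -180, 434]; [0, 0, 0, 0, 24, -120, 420, -1260]; [0, 0, 0, 0, 0, 60, -360, 1470]; [0, 0, 0, 0, 0, 0, 120, -840]; [0, 0, 0, 0, 0, 0, 0, 210]] (rows listed top to bottom)

image of 1: 0
image of x: 0
image of x^2: 0
image of x^3: 6
image of x^4: 24x - 24
image of x^5: 60x^2 - 120x + 70
image of x^6: 120x^3 - 360x^2 + 420x - 180
image of x^7: 210x^4 - 840x^3 + 1470x^2 - 1260x + 434
each image's coordinates form column j of the matrix


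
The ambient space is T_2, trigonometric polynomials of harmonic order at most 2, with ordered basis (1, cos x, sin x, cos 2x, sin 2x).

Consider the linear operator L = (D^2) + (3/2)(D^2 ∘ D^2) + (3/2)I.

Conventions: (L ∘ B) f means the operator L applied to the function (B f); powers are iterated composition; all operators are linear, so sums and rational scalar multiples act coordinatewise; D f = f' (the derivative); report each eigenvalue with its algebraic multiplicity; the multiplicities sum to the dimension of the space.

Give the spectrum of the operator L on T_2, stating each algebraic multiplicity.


image of 1: 3/2
image of cos x: 2cos x
image of sin x: 2sin x
image of cos 2x: (43/2)cos 2x
image of sin 2x: (43/2)sin 2x
the matrix is diagonal; its diagonal is (3/2, 2, 2, 43/2, 43/2)
for a triangular matrix the eigenvalues are the diagonal entries, with algebraic multiplicity their repetition count

λ = 3/2 (multiplicity 1), λ = 2 (multiplicity 2), λ = 43/2 (multiplicity 2)


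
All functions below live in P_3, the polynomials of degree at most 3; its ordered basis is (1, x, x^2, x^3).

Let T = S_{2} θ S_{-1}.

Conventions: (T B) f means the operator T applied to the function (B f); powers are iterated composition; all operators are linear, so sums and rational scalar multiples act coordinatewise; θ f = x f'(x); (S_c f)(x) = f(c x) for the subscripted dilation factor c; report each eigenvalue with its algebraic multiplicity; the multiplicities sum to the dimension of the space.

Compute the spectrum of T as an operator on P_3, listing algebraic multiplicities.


image of 1: 0
image of x: -2x
image of x^2: 8x^2
image of x^3: -24x^3
the matrix is upper triangular; its diagonal is (0, -2, 8, -24)
for a triangular matrix the eigenvalues are the diagonal entries, with algebraic multiplicity their repetition count

λ = -24 (multiplicity 1), λ = -2 (multiplicity 1), λ = 0 (multiplicity 1), λ = 8 (multiplicity 1)


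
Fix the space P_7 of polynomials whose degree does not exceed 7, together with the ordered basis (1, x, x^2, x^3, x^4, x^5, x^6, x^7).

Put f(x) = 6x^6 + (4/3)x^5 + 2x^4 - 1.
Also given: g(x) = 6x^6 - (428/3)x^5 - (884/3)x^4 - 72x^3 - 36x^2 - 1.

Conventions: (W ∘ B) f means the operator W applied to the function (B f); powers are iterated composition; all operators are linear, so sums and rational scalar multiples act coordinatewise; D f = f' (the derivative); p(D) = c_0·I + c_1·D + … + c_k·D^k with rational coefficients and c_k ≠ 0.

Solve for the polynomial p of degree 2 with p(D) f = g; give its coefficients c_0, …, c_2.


p(D) = I − 4·D − (3/2)·D^2, i.e. c_0 = 1, c_1 = -4, c_2 = -3/2

D^0 f = 6x^6 + (4/3)x^5 + 2x^4 - 1
D^1 f = 36x^5 + (20/3)x^4 + 8x^3
D^2 f = 180x^4 + (80/3)x^3 + 24x^2
matching coefficients of g against c_0 f + c_1 Df + … from the top degree down determines the c_i
solution: c_0 = 1, c_1 = -4, c_2 = -3/2


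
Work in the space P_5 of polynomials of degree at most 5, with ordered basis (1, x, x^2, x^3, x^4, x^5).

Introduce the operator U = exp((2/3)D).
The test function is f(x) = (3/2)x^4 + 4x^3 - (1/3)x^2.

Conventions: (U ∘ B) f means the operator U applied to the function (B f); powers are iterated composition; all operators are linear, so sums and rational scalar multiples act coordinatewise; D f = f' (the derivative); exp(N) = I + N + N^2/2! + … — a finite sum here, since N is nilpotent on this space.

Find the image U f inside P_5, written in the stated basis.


order-1 term: 4x^3 + 8x^2 - (4/9)x
order-2 term: 4x^2 + (16/3)x - 4/27
order-3 term: (16/9)x + 32/27
order-4 term: 8/27
the series for exp((2/3)D) f terminates at order 4
exp((2/3)D) f = (3/2)x^4 + 8x^3 + (35/3)x^2 + (20/3)x + 4/3

g(x) = (3/2)x^4 + 8x^3 + (35/3)x^2 + (20/3)x + 4/3


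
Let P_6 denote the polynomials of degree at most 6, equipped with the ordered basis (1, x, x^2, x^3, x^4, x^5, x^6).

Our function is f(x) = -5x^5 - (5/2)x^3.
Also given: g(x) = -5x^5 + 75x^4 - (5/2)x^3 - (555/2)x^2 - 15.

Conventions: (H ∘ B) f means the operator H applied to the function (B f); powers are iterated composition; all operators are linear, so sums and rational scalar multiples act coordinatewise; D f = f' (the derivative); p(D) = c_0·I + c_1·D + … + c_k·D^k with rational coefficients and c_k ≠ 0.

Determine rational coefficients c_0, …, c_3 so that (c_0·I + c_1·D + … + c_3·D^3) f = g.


D^0 f = -5x^5 - (5/2)x^3
D^1 f = -25x^4 - (15/2)x^2
D^2 f = -100x^3 - 15x
D^3 f = -300x^2 - 15
matching coefficients of g against c_0 f + c_1 Df + … from the top degree down determines the c_i
solution: c_0 = 1, c_1 = -3, c_2 = 0, c_3 = 1

c_0 = 1, c_1 = -3, c_2 = 0, c_3 = 1


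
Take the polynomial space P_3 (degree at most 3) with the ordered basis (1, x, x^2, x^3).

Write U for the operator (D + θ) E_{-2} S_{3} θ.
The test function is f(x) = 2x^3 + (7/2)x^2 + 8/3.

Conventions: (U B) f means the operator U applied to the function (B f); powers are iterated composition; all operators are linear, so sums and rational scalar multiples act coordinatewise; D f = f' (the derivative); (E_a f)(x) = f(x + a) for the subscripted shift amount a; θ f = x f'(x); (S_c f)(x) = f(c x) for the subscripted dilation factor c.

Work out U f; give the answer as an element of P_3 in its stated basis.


the result is g(x) = 486x^3 - 1332x^2 - 126x + 1692

θ f = 6x^3 + 7x^2
S_{3} θ f = 162x^3 + 63x^2
E_{-2} (S_{3} θ) f = 162x^3 - 909x^2 + 1692x - 1044
D E_{-2} (S_{3} θ) f = 486x^2 - 1818x + 1692
θ E_{-2} (S_{3} θ) f = 486x^3 - 1818x^2 + 1692x
(D + θ) E_{-2} (S_{3} θ) f = 486x^3 - 1332x^2 - 126x + 1692


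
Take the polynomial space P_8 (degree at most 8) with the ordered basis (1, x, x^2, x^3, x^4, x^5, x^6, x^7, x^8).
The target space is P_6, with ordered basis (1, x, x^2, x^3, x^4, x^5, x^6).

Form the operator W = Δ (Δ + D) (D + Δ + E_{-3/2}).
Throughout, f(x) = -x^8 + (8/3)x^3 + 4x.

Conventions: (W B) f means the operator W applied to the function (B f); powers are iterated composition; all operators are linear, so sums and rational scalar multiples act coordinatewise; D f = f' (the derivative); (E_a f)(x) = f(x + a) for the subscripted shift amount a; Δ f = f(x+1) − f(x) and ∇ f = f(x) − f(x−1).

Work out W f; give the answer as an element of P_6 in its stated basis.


g(x) = -112x^6 - 840x^5 - 7980x^4 - 15540x^3 - 27629x^2 - (41845/2)x - 31961/4

D f = -8x^7 + 8x^2 + 4
Δ f = -8x^7 - 28x^6 - 56x^5 - 70x^4 - 56x^3 - 20x^2 + 17/3
E_{-3/2} f = -x^8 + 12x^7 - 63x^6 + 189x^5 - (2835/8)x^4 + (5135/12)x^3 - (5295/16)x^2 + (2539/16)x - 10401/256
(D + Δ + E_{-3/2}) f = -x^8 - 4x^7 - 91x^6 + 133x^5 - (3395/8)x^4 + (4463/12)x^3 - (5487/16)x^2 + (2539/16)x - 23779/768
Δ (D + Δ + E_{-3/2}) f = -8x^7 - 56x^6 - 686x^5 - 910x^4 - (4767/2)x^3 - (3155/2)x^2 - (9477/8)x - 4793/24
D (D + Δ + E_{-3/2}) f = -8x^7 - 28x^6 - 546x^5 + 665x^4 - (3395/2)x^3 + (4463/4)x^2 - (5487/8)x + 2539/16
(Δ + D) (D + Δ + E_{-3/2}) f = -16x^7 - 84x^6 - 1232x^5 - 245x^4 - 4081x^3 - (1847/4)x^2 - (3741/2)x - 1969/48
Δ (Δ + D) (D + Δ + E_{-3/2}) f = -112x^6 - 840x^5 - 7980x^4 - 15540x^3 - 27629x^2 - (41845/2)x - 31961/4
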